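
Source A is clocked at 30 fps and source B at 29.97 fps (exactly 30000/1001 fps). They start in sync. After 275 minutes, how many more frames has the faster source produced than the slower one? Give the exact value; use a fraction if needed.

45000/91 frames

275 min = 16500 s.
A emits 30 × 16500 = 495000 frames; B emits 30000/1001 × 16500 = 45000000/91.
Difference = 45000/91 frames (≈ 494.5055); B is behind A.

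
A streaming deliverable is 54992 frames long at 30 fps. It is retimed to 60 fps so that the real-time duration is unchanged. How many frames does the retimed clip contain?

109984 frames

Frames at target rate = 54992 × (60) / (30) = 109984.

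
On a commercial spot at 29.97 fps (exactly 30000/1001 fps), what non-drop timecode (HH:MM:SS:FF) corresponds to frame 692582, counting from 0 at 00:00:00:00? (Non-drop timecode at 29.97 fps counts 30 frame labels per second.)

06:24:46:02

692582 ÷ 30 = 23086 full seconds, remainder 2 frames.
23086 s = 6 h 24 min 46 s.
Timecode: 06:24:46:02.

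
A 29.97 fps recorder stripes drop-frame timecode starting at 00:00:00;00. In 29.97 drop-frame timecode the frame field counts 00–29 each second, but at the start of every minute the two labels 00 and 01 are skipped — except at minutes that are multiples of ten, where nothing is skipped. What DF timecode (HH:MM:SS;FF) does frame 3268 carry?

Ten DF minutes hold 17982 frames, so frame 3268 lies in block 0 (frames 0–17981) with 3268 frames into that block.
The block's first minute is 1800 frames and the rest 1798 each; 3268 frames reaches minute 1, so 0 × 18 + 1 × 2 = 2 labels have been skipped so far.
Adding those back, label number 3268 + 2 = 3270 at 30 labels/s is 109 s + 0 f = 0 h 1 min 49 s frame 0, i.e. 00:01:49;00.

00:01:49;00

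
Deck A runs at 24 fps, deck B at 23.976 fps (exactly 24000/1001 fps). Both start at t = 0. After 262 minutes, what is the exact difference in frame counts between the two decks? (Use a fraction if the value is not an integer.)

262 min = 15720 s.
A emits 24 × 15720 = 377280 frames; B emits 24000/1001 × 15720 = 377280000/1001.
Difference = 377280/1001 frames (≈ 376.9031); B is behind A.

377280/1001 frames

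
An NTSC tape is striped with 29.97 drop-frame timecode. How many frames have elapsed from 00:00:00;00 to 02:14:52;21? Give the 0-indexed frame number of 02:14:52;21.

242539

Complete 10-minute blocks: 13, each 17982 frames → 233766.
Remaining 4 whole minutes in the current block: 1800 + 3 × 1798 = 7194 frames.
Within the current minute: 52 × 30 + 21 − 2 = 1579 (labels ;00/;01 skipped at this minute). Total = 233766 + 7194 + 1579 = 242539.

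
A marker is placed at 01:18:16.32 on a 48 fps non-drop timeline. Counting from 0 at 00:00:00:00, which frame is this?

frame 225440

Total seconds to the label: (1 × 3600 + 18 × 60 + 16) = 4696.
Frame index = 4696 × 48 + 32 = 225440.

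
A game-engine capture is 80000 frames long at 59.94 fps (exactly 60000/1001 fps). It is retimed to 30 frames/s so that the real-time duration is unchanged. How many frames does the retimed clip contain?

40040 frames

Target frames = source frames × (target rate / source rate) = 80000 × (30)/(60000/1001) = 80000 × 1001/2000 = 40040.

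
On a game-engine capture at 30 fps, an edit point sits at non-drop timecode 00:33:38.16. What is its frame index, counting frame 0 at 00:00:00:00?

frame 60556

Total seconds to the label: (0 × 3600 + 33 × 60 + 38) = 2018.
Frame index = 2018 × 30 + 16 = 60556.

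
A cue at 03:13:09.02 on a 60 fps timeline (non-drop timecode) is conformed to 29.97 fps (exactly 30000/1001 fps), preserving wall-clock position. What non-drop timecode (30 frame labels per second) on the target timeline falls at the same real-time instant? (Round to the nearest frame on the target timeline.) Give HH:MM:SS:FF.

Source frame index: (3×3600 + 13×60 + 9) × 60 + 2 = 695342.
Real time: 695342 / (60) = 347671/30 s.
Target frame: (347671/30) × (30000/1001) = 347671000/1001 ≈ 347323.676 → 347324.
At 30 labels/s: frame 347324 → 03:12:57:14.

03:12:57:14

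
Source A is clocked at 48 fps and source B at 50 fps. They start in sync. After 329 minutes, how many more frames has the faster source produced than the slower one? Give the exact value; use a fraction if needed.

329 min = 19740 s.
A emits 48 × 19740 = 947520 frames; B emits 50 × 19740 = 987000.
Difference = 39480 frames; B is ahead of A.

39480 frames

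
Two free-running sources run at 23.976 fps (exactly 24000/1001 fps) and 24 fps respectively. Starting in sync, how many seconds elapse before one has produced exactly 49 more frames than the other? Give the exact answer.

The gap grows by |24 − 24000/1001| = 24/1001 frames per second.
Time for a 49-frame gap: 49 ÷ (24/1001) = 49049/24 s.

49049/24 seconds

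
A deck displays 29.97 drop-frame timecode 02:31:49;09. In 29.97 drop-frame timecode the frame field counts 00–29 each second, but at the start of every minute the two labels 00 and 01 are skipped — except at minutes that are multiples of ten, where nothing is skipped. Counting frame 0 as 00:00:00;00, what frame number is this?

273007

As if non-drop at 30 labels/s: (2 × 3600 + 31 × 60 + 49) × 30 + 9 = 273279.
Minute boundaries passed: 151; those not divisible by 10: 151 − 15 = 136; dropped labels = 2 × 136 = 272.
Actual frame index = 273279 − 272 = 273007.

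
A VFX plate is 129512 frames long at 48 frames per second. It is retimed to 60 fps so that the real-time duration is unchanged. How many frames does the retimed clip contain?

Frames at target rate = 129512 × (60) / (48) = 161890.

161890 frames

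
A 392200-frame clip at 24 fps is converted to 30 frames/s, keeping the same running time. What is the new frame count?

Frames at target rate = 392200 × (30) / (24) = 490250.

490250 frames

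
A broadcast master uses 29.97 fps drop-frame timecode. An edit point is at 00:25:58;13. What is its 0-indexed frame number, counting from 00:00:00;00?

46707

As if non-drop at 30 labels/s: (0 × 3600 + 25 × 60 + 58) × 30 + 13 = 46753.
Minute boundaries passed: 25; those not divisible by 10: 25 − 2 = 23; dropped labels = 2 × 23 = 46.
Actual frame index = 46753 − 46 = 46707.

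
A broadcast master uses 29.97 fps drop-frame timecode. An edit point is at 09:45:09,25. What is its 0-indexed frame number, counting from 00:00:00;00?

Complete 10-minute blocks: 58, each 17982 frames → 1042956.
Remaining 5 whole minutes in the current block: 1800 + 4 × 1798 = 8992 frames.
Within the current minute: 9 × 30 + 25 − 2 = 293 (labels ;00/;01 skipped at this minute). Total = 1042956 + 8992 + 293 = 1052241.

1052241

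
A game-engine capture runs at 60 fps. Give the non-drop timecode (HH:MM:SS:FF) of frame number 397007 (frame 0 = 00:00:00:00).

01:50:16:47

397007 ÷ 60 = 6616 full seconds, remainder 47 frames.
6616 s = 1 h 50 min 16 s.
Timecode: 01:50:16:47.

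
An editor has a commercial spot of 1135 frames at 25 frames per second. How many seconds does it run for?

45.4 seconds

Running time = 1135 / (25) = 45.4 s.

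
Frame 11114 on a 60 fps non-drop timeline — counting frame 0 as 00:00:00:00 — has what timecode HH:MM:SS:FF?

11114 ÷ 60 = 185 full seconds, remainder 14 frames.
185 s = 0 h 3 min 5 s.
Timecode: 00:03:05:14.

00:03:05:14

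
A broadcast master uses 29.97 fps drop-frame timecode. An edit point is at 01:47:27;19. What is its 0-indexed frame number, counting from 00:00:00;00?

193235

Complete 10-minute blocks: 10, each 17982 frames → 179820.
Remaining 7 whole minutes in the current block: 1800 + 6 × 1798 = 12588 frames.
Within the current minute: 27 × 30 + 19 − 2 = 827 (labels ;00/;01 skipped at this minute). Total = 179820 + 12588 + 827 = 193235.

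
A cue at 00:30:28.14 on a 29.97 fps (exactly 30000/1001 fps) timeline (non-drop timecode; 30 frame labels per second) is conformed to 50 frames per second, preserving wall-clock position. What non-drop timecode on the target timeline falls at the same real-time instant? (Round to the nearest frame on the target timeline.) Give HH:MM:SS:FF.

Source frame index: (0×3600 + 30×60 + 28) × 30 + 14 = 54854.
Real time: 54854 / (30000/1001) = 27454427/15000 s.
Target frame: (27454427/15000) × (50) = 27454427/300 ≈ 91514.757 → 91515.
At 50 labels/s: frame 91515 → 00:30:30:15.

00:30:30:15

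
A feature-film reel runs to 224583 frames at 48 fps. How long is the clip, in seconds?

4678.8125 seconds

Running time = 224583 / (48) = 4678.8125 s.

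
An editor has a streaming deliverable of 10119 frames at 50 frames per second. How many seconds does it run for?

Running time = 10119 / (50) = 202.38 s.

202.38 seconds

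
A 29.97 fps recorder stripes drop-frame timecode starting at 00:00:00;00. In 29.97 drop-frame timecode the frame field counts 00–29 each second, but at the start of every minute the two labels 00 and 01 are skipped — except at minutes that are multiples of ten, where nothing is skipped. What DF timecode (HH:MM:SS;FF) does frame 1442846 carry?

13:22:23;00

Ten DF minutes hold 17982 frames, so frame 1442846 lies in block 80 (frames 1438560–1456541) with 4286 frames into that block.
The block's first minute is 1800 frames and the rest 1798 each; 4286 frames reaches minute 2, so 80 × 18 + 2 × 2 = 1444 labels have been skipped so far.
Adding those back, label number 1442846 + 1444 = 1444290 at 30 labels/s is 48143 s + 0 f = 13 h 22 min 23 s frame 0, i.e. 13:22:23;00.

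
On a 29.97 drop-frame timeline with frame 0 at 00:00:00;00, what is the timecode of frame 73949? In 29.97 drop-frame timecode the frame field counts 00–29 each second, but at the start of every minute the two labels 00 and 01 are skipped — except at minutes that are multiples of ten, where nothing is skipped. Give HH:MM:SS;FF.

00:41:07;13

Ten DF minutes hold 17982 frames, so frame 73949 lies in block 4 (frames 71928–89909) with 2021 frames into that block.
The block's first minute is 1800 frames and the rest 1798 each; 2021 frames reaches minute 1, so 4 × 18 + 1 × 2 = 74 labels have been skipped so far.
Adding those back, label number 73949 + 74 = 74023 at 30 labels/s is 2467 s + 13 f = 0 h 41 min 7 s frame 13, i.e. 00:41:07;13.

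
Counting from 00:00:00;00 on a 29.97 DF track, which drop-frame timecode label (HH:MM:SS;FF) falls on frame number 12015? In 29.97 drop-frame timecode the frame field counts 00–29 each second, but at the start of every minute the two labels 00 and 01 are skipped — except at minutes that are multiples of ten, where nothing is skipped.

00:06:40;27

Each 10-minute DF block holds 10 × 60 × 30 − 9 × 2 = 17982 frames. 12015 ÷ 17982 → 0 full blocks, remainder 12015.
Within the partial block the first minute is 1800 frames and each further minute 1798, so 6 further minute boundaries passed. Total skipped labels = 18 × 0 + 2 × 6 = 12.
Non-drop label index = 12015 + 12 = 12027; at 30 labels/s that is 00:06:40:27, i.e. DF 00:06:40;27.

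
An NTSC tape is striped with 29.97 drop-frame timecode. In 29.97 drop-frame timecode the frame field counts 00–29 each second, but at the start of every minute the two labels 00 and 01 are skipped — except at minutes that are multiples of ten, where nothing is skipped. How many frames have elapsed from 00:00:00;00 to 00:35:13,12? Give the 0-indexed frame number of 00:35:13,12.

63338

As if non-drop at 30 labels/s: (0 × 3600 + 35 × 60 + 13) × 30 + 12 = 63402.
Minute boundaries passed: 35; those not divisible by 10: 35 − 3 = 32; dropped labels = 2 × 32 = 64.
Actual frame index = 63402 − 64 = 63338.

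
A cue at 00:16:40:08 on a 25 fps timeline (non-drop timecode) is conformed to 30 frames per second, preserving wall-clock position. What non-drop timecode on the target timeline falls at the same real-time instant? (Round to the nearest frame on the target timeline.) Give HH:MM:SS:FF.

00:16:40:10

Source frame index: (0×3600 + 16×60 + 40) × 25 + 8 = 25008.
Real time: 25008 / (25) = 25008/25 s.
Target frame: (25008/25) × (30) = 150048/5 ≈ 30009.600 → 30010.
At 30 labels/s: frame 30010 → 00:16:40:10.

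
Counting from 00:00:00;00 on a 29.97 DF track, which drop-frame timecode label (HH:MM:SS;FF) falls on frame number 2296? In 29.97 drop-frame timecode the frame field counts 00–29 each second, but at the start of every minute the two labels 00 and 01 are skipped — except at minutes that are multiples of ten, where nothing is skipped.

00:01:16;18

Each 10-minute DF block holds 10 × 60 × 30 − 9 × 2 = 17982 frames. 2296 ÷ 17982 → 0 full blocks, remainder 2296.
Within the partial block the first minute is 1800 frames and each further minute 1798, so 1 further minute boundary passed. Total skipped labels = 18 × 0 + 2 × 1 = 2.
Non-drop label index = 2296 + 2 = 2298; at 30 labels/s that is 00:01:16:18, i.e. DF 00:01:16;18.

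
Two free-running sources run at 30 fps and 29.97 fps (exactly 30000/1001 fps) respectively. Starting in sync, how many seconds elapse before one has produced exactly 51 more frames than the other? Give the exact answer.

1701.7 seconds

The gap grows by |30000/1001 − 30| = 30/1001 frames per second.
Time for a 51-frame gap: 51 ÷ (30/1001) = 1701.7 s.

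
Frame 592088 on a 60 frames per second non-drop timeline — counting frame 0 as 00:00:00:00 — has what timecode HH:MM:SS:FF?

592088 ÷ 60 = 9868 full seconds, remainder 8 frames.
9868 s = 2 h 44 min 28 s.
Timecode: 02:44:28:08.

02:44:28:08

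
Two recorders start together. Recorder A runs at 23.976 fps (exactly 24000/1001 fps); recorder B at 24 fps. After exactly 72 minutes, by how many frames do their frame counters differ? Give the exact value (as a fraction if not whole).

103680/1001 frames

72 min = 4320 s.
A emits 24000/1001 × 4320 = 103680000/1001 frames; B emits 24 × 4320 = 103680.
Difference = 103680/1001 frames (≈ 103.5764); B is ahead of A.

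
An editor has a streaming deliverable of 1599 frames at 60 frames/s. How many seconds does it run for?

26.65 seconds

Running time = 1599 / (60) = 26.65 s.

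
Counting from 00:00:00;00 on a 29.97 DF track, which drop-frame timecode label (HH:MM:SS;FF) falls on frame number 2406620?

22:18:21;00

Ten DF minutes hold 17982 frames, so frame 2406620 lies in block 133 (frames 2391606–2409587) with 15014 frames into that block.
The block's first minute is 1800 frames and the rest 1798 each; 15014 frames reaches minute 8, so 133 × 18 + 8 × 2 = 2410 labels have been skipped so far.
Adding those back, label number 2406620 + 2410 = 2409030 at 30 labels/s is 80301 s + 0 f = 22 h 18 min 21 s frame 0, i.e. 22:18:21;00.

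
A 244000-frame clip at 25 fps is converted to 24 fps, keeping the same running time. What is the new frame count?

Target frames = source frames × (target rate / source rate) = 244000 × (24)/(25) = 244000 × 24/25 = 234240.

234240 frames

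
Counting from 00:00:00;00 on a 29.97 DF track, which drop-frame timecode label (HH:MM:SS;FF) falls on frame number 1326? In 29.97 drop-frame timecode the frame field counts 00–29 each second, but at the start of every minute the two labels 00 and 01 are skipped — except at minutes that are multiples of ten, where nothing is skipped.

00:00:44;06

Each 10-minute DF block holds 10 × 60 × 30 − 9 × 2 = 17982 frames. 1326 ÷ 17982 → 0 full blocks, remainder 1326.
Within the partial block the first minute is 1800 frames and each further minute 1798, so 0 further minute boundaries passed. Total skipped labels = 18 × 0 + 2 × 0 = 0.
Non-drop label index = 1326 + 0 = 1326; at 30 labels/s that is 00:00:44:06, i.e. DF 00:00:44;06.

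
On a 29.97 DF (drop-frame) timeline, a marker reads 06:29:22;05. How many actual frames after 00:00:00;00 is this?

700163

Complete 10-minute blocks: 38, each 17982 frames → 683316.
Remaining 9 whole minutes in the current block: 1800 + 8 × 1798 = 16184 frames.
Within the current minute: 22 × 30 + 5 − 2 = 663 (labels ;00/;01 skipped at this minute). Total = 683316 + 16184 + 663 = 700163.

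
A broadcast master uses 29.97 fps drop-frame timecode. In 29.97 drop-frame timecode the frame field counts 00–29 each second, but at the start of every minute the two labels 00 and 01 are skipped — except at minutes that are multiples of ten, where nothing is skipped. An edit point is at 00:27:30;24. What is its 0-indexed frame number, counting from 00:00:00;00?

As if non-drop at 30 labels/s: (0 × 3600 + 27 × 60 + 30) × 30 + 24 = 49524.
Minute boundaries passed: 27; those not divisible by 10: 27 − 2 = 25; dropped labels = 2 × 25 = 50.
Actual frame index = 49524 − 50 = 49474.

49474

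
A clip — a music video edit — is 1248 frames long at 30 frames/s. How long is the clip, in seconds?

Running time = 1248 / (30) = 41.6 s.

41.6 seconds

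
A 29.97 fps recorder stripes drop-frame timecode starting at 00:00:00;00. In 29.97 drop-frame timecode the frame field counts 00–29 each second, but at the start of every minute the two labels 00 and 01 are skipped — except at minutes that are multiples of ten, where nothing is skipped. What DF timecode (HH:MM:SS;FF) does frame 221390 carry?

Ten DF minutes hold 17982 frames, so frame 221390 lies in block 12 (frames 215784–233765) with 5606 frames into that block.
The block's first minute is 1800 frames and the rest 1798 each; 5606 frames reaches minute 3, so 12 × 18 + 3 × 2 = 222 labels have been skipped so far.
Adding those back, label number 221390 + 222 = 221612 at 30 labels/s is 7387 s + 2 f = 2 h 3 min 7 s frame 2, i.e. 02:03:07;02.

02:03:07;02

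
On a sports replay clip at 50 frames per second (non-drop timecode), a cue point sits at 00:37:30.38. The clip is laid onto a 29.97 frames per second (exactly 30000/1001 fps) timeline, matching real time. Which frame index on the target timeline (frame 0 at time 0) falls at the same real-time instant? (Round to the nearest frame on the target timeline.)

frame 67455

Source frame index: (0×3600 + 37×60 + 30) × 50 + 38 = 112538.
Real time: 112538 / (50) = 56269/25 s.
Target frame: (56269/25) × (30000/1001) = 67522800/1001 ≈ 67455.345 → 67455.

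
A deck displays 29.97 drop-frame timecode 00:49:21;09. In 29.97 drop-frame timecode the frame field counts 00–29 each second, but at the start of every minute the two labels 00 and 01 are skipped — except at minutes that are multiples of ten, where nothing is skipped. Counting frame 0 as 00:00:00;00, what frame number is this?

88749

As if non-drop at 30 labels/s: (0 × 3600 + 49 × 60 + 21) × 30 + 9 = 88839.
Minute boundaries passed: 49; those not divisible by 10: 49 − 4 = 45; dropped labels = 2 × 45 = 90.
Actual frame index = 88839 − 90 = 88749.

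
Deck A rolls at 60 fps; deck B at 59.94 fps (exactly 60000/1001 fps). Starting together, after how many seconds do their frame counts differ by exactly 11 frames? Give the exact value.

11011/60 seconds

The gap grows by |60000/1001 − 60| = 60/1001 frames per second.
Time for a 11-frame gap: 11 ÷ (60/1001) = 11011/60 s.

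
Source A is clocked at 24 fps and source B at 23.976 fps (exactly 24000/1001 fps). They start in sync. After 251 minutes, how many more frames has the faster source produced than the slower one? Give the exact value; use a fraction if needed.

251 min = 15060 s.
A emits 24 × 15060 = 361440 frames; B emits 24000/1001 × 15060 = 361440000/1001.
Difference = 361440/1001 frames (≈ 361.0789); B is behind A.

361440/1001 frames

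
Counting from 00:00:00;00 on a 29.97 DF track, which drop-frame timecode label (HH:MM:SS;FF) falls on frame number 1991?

00:01:06;13

Ten DF minutes hold 17982 frames, so frame 1991 lies in block 0 (frames 0–17981) with 1991 frames into that block.
The block's first minute is 1800 frames and the rest 1798 each; 1991 frames reaches minute 1, so 0 × 18 + 1 × 2 = 2 labels have been skipped so far.
Adding those back, label number 1991 + 2 = 1993 at 30 labels/s is 66 s + 13 f = 0 h 1 min 6 s frame 13, i.e. 00:01:06;13.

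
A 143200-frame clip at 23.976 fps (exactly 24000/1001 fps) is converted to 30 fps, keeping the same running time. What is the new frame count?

179179 frames

Target frames = source frames × (target rate / source rate) = 143200 × (30)/(24000/1001) = 143200 × 1001/800 = 179179.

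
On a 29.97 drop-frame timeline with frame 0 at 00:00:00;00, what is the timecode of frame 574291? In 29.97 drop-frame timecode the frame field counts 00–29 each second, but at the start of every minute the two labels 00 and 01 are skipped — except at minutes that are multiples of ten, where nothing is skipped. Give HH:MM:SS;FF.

Each 10-minute DF block holds 10 × 60 × 30 − 9 × 2 = 17982 frames. 574291 ÷ 17982 → 31 full blocks, remainder 16849.
Within the partial block the first minute is 1800 frames and each further minute 1798, so 9 further minute boundaries passed. Total skipped labels = 18 × 31 + 2 × 9 = 576.
Non-drop label index = 574291 + 576 = 574867; at 30 labels/s that is 05:19:22:07, i.e. DF 05:19:22;07.

05:19:22;07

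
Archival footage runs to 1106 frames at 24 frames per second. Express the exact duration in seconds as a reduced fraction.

553/12 seconds

Running time = 1106 ÷ (24) = 1106 × 1/24 = 553/12 s.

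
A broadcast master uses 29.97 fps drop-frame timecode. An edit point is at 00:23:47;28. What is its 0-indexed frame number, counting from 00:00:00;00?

42796

As if non-drop at 30 labels/s: (0 × 3600 + 23 × 60 + 47) × 30 + 28 = 42838.
Minute boundaries passed: 23; those not divisible by 10: 23 − 2 = 21; dropped labels = 2 × 21 = 42.
Actual frame index = 42838 − 42 = 42796.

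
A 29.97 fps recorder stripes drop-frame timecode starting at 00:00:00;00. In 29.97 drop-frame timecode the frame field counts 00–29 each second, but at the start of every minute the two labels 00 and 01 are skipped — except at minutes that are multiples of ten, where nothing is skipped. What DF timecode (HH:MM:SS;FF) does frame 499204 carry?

04:37:36;24

Ten DF minutes hold 17982 frames, so frame 499204 lies in block 27 (frames 485514–503495) with 13690 frames into that block.
The block's first minute is 1800 frames and the rest 1798 each; 13690 frames reaches minute 7, so 27 × 18 + 7 × 2 = 500 labels have been skipped so far.
Adding those back, label number 499204 + 500 = 499704 at 30 labels/s is 16656 s + 24 f = 4 h 37 min 36 s frame 24, i.e. 04:37:36;24.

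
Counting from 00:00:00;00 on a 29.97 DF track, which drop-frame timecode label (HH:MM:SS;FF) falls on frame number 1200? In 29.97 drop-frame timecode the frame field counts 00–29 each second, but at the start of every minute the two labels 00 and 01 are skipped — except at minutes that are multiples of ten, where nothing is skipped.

Ten DF minutes hold 17982 frames, so frame 1200 lies in block 0 (frames 0–17981) with 1200 frames into that block.
The block's first minute is 1800 frames and the rest 1798 each; 1200 frames reaches minute 0, so 0 × 18 + 0 × 2 = 0 labels have been skipped so far.
Adding those back, label number 1200 + 0 = 1200 at 30 labels/s is 40 s + 0 f = 0 h 0 min 40 s frame 0, i.e. 00:00:40;00.

00:00:40;00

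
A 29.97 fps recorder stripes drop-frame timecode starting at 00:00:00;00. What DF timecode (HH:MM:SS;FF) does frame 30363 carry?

00:16:53;03

Ten DF minutes hold 17982 frames, so frame 30363 lies in block 1 (frames 17982–35963) with 12381 frames into that block.
The block's first minute is 1800 frames and the rest 1798 each; 12381 frames reaches minute 6, so 1 × 18 + 6 × 2 = 30 labels have been skipped so far.
Adding those back, label number 30363 + 30 = 30393 at 30 labels/s is 1013 s + 3 f = 0 h 16 min 53 s frame 3, i.e. 00:16:53;03.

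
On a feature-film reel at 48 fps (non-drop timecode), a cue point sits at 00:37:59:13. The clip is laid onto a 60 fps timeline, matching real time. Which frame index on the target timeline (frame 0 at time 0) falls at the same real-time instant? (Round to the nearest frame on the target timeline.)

Source frame index: (0×3600 + 37×60 + 59) × 48 + 13 = 109405.
Real time: 109405 / (48) = 109405/48 s.
Target frame: (109405/48) × (60) = 547025/4 ≈ 136756.250 → 136756.

frame 136756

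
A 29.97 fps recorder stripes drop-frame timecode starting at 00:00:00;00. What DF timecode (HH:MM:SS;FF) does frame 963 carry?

Ten DF minutes hold 17982 frames, so frame 963 lies in block 0 (frames 0–17981) with 963 frames into that block.
The block's first minute is 1800 frames and the rest 1798 each; 963 frames reaches minute 0, so 0 × 18 + 0 × 2 = 0 labels have been skipped so far.
Adding those back, label number 963 + 0 = 963 at 30 labels/s is 32 s + 3 f = 0 h 0 min 32 s frame 3, i.e. 00:00:32;03.

00:00:32;03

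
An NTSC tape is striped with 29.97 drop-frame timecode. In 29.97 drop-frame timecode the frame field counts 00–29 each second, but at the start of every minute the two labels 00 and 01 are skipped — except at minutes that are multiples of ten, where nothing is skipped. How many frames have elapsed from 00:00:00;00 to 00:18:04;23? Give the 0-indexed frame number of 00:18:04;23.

32509

As if non-drop at 30 labels/s: (0 × 3600 + 18 × 60 + 4) × 30 + 23 = 32543.
Minute boundaries passed: 18; those not divisible by 10: 18 − 1 = 17; dropped labels = 2 × 17 = 34.
Actual frame index = 32543 − 34 = 32509.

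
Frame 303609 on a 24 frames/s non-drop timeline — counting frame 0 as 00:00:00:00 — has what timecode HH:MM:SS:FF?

03:30:50:09

303609 ÷ 24 = 12650 full seconds, remainder 9 frames.
12650 s = 3 h 30 min 50 s.
Timecode: 03:30:50:09.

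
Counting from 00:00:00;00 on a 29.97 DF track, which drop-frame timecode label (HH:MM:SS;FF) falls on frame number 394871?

03:39:35;17

Each 10-minute DF block holds 10 × 60 × 30 − 9 × 2 = 17982 frames. 394871 ÷ 17982 → 21 full blocks, remainder 17249.
Within the partial block the first minute is 1800 frames and each further minute 1798, so 9 further minute boundaries passed. Total skipped labels = 18 × 21 + 2 × 9 = 396.
Non-drop label index = 394871 + 396 = 395267; at 30 labels/s that is 03:39:35:17, i.e. DF 03:39:35;17.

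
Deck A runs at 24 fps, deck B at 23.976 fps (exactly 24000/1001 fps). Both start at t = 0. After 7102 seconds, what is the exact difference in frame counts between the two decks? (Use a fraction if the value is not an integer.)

A emits 24 × 7102 = 170448 frames; B emits 24000/1001 × 7102 = 170448000/1001.
Difference = 170448/1001 frames (≈ 170.2777); B is behind A.

170448/1001 frames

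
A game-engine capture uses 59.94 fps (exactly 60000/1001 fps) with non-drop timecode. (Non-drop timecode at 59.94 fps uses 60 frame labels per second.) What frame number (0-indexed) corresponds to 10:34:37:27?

frame 2284647

Total seconds to the label: (10 × 3600 + 34 × 60 + 37) = 38077.
Frame index = 38077 × 60 + 27 = 2284647.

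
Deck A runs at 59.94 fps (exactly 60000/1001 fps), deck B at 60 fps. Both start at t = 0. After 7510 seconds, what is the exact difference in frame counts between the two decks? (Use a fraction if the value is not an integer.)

450600/1001 frames

A emits 60000/1001 × 7510 = 450600000/1001 frames; B emits 60 × 7510 = 450600.
Difference = 450600/1001 frames (≈ 450.1499); B is ahead of A.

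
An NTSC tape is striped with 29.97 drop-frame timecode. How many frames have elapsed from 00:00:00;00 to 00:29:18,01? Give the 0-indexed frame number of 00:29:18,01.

As if non-drop at 30 labels/s: (0 × 3600 + 29 × 60 + 18) × 30 + 1 = 52741.
Minute boundaries passed: 29; those not divisible by 10: 29 − 2 = 27; dropped labels = 2 × 27 = 54.
Actual frame index = 52741 − 54 = 52687.

52687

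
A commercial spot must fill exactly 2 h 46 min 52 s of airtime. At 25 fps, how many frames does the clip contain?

250300 frames

2 h 46 min 52 s = 10012 s.
Frames = 10012 × 25 = 250300.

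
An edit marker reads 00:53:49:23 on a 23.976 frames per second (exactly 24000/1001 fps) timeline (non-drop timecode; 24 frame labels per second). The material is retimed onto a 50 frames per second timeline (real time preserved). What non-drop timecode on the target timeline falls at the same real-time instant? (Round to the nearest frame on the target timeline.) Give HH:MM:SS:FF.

00:53:53:09

Source frame index: (0×3600 + 53×60 + 49) × 24 + 23 = 77519.
Real time: 77519 / (24000/1001) = 77596519/24000 s.
Target frame: (77596519/24000) × (50) = 77596519/480 ≈ 161659.415 → 161659.
At 50 labels/s: frame 161659 → 00:53:53:09.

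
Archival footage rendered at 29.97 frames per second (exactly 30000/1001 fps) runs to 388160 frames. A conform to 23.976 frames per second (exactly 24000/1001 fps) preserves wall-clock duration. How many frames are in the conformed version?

310528 frames

Target frames = source frames × (target rate / source rate) = 388160 × (24000/1001)/(30000/1001) = 388160 × 4/5 = 310528.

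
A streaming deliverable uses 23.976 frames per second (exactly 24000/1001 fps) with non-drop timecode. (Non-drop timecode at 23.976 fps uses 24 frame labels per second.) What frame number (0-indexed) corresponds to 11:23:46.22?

Total seconds to the label: (11 × 3600 + 23 × 60 + 46) = 41026.
Frame index = 41026 × 24 + 22 = 984646.

984646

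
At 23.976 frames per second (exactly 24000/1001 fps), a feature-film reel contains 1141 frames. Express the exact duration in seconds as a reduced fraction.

Running time = 1141 ÷ (24000/1001) = 1141 × 1001/24000 = 1142141/24000 s.

1142141/24000 seconds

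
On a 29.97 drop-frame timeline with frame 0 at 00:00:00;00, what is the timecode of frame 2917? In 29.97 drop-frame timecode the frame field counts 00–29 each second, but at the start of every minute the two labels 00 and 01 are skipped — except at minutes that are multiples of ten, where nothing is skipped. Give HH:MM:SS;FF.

00:01:37;09

Ten DF minutes hold 17982 frames, so frame 2917 lies in block 0 (frames 0–17981) with 2917 frames into that block.
The block's first minute is 1800 frames and the rest 1798 each; 2917 frames reaches minute 1, so 0 × 18 + 1 × 2 = 2 labels have been skipped so far.
Adding those back, label number 2917 + 2 = 2919 at 30 labels/s is 97 s + 9 f = 0 h 1 min 37 s frame 9, i.e. 00:01:37;09.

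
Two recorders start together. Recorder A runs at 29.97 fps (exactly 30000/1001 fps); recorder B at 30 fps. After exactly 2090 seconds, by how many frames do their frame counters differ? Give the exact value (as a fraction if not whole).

A emits 30000/1001 × 2090 = 5700000/91 frames; B emits 30 × 2090 = 62700.
Difference = 5700/91 frames (≈ 62.6374); B is ahead of A.

5700/91 frames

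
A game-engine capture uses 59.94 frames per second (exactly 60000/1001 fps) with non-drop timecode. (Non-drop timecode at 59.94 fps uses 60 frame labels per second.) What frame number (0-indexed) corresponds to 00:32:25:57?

frame 116757

Total seconds to the label: (0 × 3600 + 32 × 60 + 25) = 1945.
Frame index = 1945 × 60 + 57 = 116757.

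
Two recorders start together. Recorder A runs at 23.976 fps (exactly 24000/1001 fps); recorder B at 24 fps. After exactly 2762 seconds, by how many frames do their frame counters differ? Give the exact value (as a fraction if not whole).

A emits 24000/1001 × 2762 = 66288000/1001 frames; B emits 24 × 2762 = 66288.
Difference = 66288/1001 frames (≈ 66.2218); B is ahead of A.

66288/1001 frames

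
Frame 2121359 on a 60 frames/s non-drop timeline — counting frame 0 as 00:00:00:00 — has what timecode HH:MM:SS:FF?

2121359 ÷ 60 = 35355 full seconds, remainder 59 frames.
35355 s = 9 h 49 min 15 s.
Timecode: 09:49:15:59.

09:49:15:59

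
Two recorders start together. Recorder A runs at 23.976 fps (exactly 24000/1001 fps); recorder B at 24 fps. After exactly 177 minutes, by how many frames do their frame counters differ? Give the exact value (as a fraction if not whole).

177 min = 10620 s.
A emits 24000/1001 × 10620 = 254880000/1001 frames; B emits 24 × 10620 = 254880.
Difference = 254880/1001 frames (≈ 254.6254); B is ahead of A.

254880/1001 frames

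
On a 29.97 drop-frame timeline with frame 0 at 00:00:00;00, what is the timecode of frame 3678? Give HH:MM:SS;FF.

00:02:02;22

Each 10-minute DF block holds 10 × 60 × 30 − 9 × 2 = 17982 frames. 3678 ÷ 17982 → 0 full blocks, remainder 3678.
Within the partial block the first minute is 1800 frames and each further minute 1798, so 2 further minute boundaries passed. Total skipped labels = 18 × 0 + 2 × 2 = 4.
Non-drop label index = 3678 + 4 = 3682; at 30 labels/s that is 00:02:02:22, i.e. DF 00:02:02;22.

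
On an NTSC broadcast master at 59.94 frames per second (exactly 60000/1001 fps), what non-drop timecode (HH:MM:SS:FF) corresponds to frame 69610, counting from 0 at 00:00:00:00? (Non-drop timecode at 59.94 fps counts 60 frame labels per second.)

00:19:20:10

69610 ÷ 60 = 1160 full seconds, remainder 10 frames.
1160 s = 0 h 19 min 20 s.
Timecode: 00:19:20:10.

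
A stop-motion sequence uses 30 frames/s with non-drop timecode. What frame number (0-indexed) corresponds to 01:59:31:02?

Total seconds to the label: (1 × 3600 + 59 × 60 + 31) = 7171.
Frame index = 7171 × 30 + 2 = 215132.

frame 215132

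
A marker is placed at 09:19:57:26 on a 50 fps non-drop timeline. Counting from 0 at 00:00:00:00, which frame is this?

frame 1679876

Total seconds to the label: (9 × 3600 + 19 × 60 + 57) = 33597.
Frame index = 33597 × 50 + 26 = 1679876.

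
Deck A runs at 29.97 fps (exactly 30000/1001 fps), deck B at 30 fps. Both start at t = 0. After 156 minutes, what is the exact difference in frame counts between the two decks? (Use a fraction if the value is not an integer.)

21600/77 frames

156 min = 9360 s.
A emits 30000/1001 × 9360 = 21600000/77 frames; B emits 30 × 9360 = 280800.
Difference = 21600/77 frames (≈ 280.5195); B is ahead of A.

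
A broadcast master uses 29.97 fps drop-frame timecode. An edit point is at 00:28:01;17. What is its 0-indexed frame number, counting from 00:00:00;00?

As if non-drop at 30 labels/s: (0 × 3600 + 28 × 60 + 1) × 30 + 17 = 50447.
Minute boundaries passed: 28; those not divisible by 10: 28 − 2 = 26; dropped labels = 2 × 26 = 52.
Actual frame index = 50447 − 52 = 50395.

50395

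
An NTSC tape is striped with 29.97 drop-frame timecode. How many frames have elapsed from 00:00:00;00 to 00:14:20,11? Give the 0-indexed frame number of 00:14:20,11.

25785

Complete 10-minute blocks: 1, each 17982 frames → 17982.
Remaining 4 whole minutes in the current block: 1800 + 3 × 1798 = 7194 frames.
Within the current minute: 20 × 30 + 11 − 2 = 609 (labels ;00/;01 skipped at this minute). Total = 17982 + 7194 + 609 = 25785.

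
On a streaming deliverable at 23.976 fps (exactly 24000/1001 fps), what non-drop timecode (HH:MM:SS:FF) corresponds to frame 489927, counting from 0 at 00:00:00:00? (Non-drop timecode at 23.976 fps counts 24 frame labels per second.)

05:40:13:15

489927 ÷ 24 = 20413 full seconds, remainder 15 frames.
20413 s = 5 h 40 min 13 s.
Timecode: 05:40:13:15.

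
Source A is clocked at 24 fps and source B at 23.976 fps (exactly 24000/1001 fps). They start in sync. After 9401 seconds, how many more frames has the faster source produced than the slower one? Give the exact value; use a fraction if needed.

32232/143 frames

A emits 24 × 9401 = 225624 frames; B emits 24000/1001 × 9401 = 32232000/143.
Difference = 32232/143 frames (≈ 225.3986); B is behind A.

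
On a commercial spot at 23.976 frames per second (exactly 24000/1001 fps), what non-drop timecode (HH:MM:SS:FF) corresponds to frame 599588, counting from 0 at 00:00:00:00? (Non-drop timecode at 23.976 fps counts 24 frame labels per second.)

599588 ÷ 24 = 24982 full seconds, remainder 20 frames.
24982 s = 6 h 56 min 22 s.
Timecode: 06:56:22:20.

06:56:22:20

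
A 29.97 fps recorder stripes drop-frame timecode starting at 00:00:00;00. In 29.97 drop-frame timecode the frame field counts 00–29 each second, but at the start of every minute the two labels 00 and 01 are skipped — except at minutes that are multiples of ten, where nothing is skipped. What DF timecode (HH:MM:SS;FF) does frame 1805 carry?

Ten DF minutes hold 17982 frames, so frame 1805 lies in block 0 (frames 0–17981) with 1805 frames into that block.
The block's first minute is 1800 frames and the rest 1798 each; 1805 frames reaches minute 1, so 0 × 18 + 1 × 2 = 2 labels have been skipped so far.
Adding those back, label number 1805 + 2 = 1807 at 30 labels/s is 60 s + 7 f = 0 h 1 min 0 s frame 7, i.e. 00:01:00;07.

00:01:00;07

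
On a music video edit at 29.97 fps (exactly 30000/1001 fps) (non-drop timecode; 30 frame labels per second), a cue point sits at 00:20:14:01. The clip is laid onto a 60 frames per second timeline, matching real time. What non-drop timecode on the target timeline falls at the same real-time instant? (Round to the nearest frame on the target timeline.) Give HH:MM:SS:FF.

00:20:15:15

Source frame index: (0×3600 + 20×60 + 14) × 30 + 1 = 36421.
Real time: 36421 / (30000/1001) = 36457421/30000 s.
Target frame: (36457421/30000) × (60) = 36457421/500 ≈ 72914.842 → 72915.
At 60 labels/s: frame 72915 → 00:20:15:15.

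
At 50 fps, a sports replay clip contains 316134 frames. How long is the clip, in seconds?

Running time = 316134 / (50) = 6322.68 s.

6322.68 seconds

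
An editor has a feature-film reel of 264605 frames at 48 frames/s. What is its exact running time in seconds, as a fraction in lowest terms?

264605/48 seconds

Running time = 264605 ÷ (48) = 264605 × 1/48 = 264605/48 s.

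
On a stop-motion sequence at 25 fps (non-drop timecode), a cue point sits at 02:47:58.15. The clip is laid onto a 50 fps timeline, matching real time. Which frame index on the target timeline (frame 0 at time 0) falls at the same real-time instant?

frame 503930

Source frame index: (2×3600 + 47×60 + 58) × 25 + 15 = 251965.
Real time: 251965 / (25) = 50393/5 s.
Target frame: (50393/5) × (50) = 503930.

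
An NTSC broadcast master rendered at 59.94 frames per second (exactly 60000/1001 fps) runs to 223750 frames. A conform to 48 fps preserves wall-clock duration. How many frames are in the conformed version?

Target frames = source frames × (target rate / source rate) = 223750 × (48)/(60000/1001) = 223750 × 1001/1250 = 179179.

179179 frames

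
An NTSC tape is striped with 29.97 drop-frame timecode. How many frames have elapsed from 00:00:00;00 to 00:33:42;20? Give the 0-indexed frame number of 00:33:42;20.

60620

As if non-drop at 30 labels/s: (0 × 3600 + 33 × 60 + 42) × 30 + 20 = 60680.
Minute boundaries passed: 33; those not divisible by 10: 33 − 3 = 30; dropped labels = 2 × 30 = 60.
Actual frame index = 60680 − 60 = 60620.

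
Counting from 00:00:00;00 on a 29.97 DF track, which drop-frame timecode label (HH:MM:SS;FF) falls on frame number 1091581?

Ten DF minutes hold 17982 frames, so frame 1091581 lies in block 60 (frames 1078920–1096901) with 12661 frames into that block.
The block's first minute is 1800 frames and the rest 1798 each; 12661 frames reaches minute 7, so 60 × 18 + 7 × 2 = 1094 labels have been skipped so far.
Adding those back, label number 1091581 + 1094 = 1092675 at 30 labels/s is 36422 s + 15 f = 10 h 7 min 2 s frame 15, i.e. 10:07:02;15.

10:07:02;15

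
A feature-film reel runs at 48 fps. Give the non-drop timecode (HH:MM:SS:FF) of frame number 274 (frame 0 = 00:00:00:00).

00:00:05:34

274 ÷ 48 = 5 full seconds, remainder 34 frames.
5 s = 0 h 0 min 5 s.
Timecode: 00:00:05:34.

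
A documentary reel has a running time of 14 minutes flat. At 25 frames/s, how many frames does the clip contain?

14 min = 840 s.
Frames = 840 × 25 = 21000.

21000 frames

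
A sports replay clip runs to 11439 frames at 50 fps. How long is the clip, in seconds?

228.78 seconds

Running time = 11439 / (50) = 228.78 s.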